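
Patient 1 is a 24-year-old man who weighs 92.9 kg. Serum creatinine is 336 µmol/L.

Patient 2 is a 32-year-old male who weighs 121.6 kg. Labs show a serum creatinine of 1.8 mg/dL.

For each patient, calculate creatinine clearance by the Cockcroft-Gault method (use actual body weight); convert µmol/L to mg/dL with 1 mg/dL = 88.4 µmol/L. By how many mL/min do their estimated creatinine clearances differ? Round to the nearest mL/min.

Patient 1: SCr = 336 / 88.4 = 3.801 mg/dL
Patient 1: CrCl = (140 − 24) × 92.9 / (72 × 3.801) = 10776.4 / 273.67 ≈ 39.4 mL/min
Patient 2: CrCl = (140 − 32) × 121.6 / (72 × 1.8) = 13132.8 / 129.60 ≈ 101.3 mL/min
|39.4 − 101.3| = 61.9 mL/min

62 mL/min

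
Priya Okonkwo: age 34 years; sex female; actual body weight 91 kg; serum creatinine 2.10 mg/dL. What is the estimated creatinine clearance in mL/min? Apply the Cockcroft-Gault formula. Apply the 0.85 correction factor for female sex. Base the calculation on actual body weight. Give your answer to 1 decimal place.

54.2 mL/min

CrCl = (140 − 34) × 91 / (72 × 2.1) × 0.85 = 9646.0 / 151.20 × 0.85 ≈ 54.2 mL/min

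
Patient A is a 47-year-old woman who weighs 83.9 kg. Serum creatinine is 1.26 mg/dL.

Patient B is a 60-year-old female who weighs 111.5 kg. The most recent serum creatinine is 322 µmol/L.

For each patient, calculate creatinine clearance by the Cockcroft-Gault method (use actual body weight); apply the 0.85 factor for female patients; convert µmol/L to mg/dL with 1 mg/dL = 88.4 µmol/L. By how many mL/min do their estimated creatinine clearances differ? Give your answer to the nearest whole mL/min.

Patient A: CrCl = (140 − 47) × 83.9 / (72 × 1.26) × 0.85 = 7802.7 / 90.72 × 0.85 ≈ 73.1 mL/min
Patient B: SCr = 322 / 88.4 = 3.643 mg/dL
Patient B: CrCl = (140 − 60) × 111.5 / (72 × 3.643) × 0.85 = 8920.0 / 262.30 × 0.85 ≈ 28.9 mL/min
|73.1 − 28.9| = 44.2 mL/min

44 mL/min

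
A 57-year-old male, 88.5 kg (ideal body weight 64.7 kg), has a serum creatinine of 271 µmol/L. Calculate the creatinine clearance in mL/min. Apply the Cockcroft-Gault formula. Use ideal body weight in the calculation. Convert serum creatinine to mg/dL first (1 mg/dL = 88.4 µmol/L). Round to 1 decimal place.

24.3 mL/min

SCr = 271 / 88.4 = 3.066 mg/dL
CrCl = (140 − 57) × 64.7 / (72 × 3.066) = 5370.1 / 220.75 ≈ 24.3 mL/min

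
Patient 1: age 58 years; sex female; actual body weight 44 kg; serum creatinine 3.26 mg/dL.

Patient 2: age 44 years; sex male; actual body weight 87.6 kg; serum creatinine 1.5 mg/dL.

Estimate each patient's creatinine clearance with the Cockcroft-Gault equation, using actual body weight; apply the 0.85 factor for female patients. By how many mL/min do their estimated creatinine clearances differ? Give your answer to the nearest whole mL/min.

65 mL/min

Patient 1: CrCl = (140 − 58) × 44 / (72 × 3.26) × 0.85 = 3608.0 / 234.72 × 0.85 ≈ 13.1 mL/min
Patient 2: CrCl = (140 − 44) × 87.6 / (72 × 1.5) = 8409.6 / 108.00 ≈ 77.9 mL/min
|13.1 − 77.9| = 64.8 mL/min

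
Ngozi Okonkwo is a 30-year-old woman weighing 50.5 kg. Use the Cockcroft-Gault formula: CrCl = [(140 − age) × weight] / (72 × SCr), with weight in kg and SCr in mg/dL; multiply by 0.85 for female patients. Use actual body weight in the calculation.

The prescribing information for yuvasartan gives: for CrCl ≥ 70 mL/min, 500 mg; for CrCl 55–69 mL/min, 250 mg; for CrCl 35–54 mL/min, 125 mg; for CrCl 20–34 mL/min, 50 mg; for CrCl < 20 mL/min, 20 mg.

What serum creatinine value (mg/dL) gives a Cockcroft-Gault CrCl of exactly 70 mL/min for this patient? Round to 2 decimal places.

Standard dose requires CrCl ≥ 70 mL/min.
Set (140 − 30) × 50.5 × 0.85 / (72 × SCr) = 70
SCr = (140 − 30) × 50.5 × 0.85 / (72 × 70) = 0.937 mg/dL

0.94 mg/dL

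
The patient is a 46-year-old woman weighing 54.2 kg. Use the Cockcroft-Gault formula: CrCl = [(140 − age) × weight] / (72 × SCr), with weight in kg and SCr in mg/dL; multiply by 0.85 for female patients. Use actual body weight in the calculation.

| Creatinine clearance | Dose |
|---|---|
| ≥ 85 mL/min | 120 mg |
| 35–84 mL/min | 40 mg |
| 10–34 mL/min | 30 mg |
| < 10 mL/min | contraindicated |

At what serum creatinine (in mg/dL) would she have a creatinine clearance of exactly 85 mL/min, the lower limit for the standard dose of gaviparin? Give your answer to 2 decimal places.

0.71 mg/dL

Standard dose requires CrCl ≥ 85 mL/min.
Set (140 − 46) × 54.2 × 0.85 / (72 × SCr) = 85
SCr = (140 − 46) × 54.2 × 0.85 / (72 × 85) = 0.708 mg/dL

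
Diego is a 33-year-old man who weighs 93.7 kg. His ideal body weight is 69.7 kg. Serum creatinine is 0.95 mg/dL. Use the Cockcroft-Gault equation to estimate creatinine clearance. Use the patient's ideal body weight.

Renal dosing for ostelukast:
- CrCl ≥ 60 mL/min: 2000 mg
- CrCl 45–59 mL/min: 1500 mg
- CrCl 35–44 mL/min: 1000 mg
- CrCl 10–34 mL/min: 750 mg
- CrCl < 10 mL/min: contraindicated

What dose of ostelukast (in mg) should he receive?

CrCl = (140 − 33) × 69.7 / (72 × 0.95) = 7457.9 / 68.40 ≈ 109.0 mL/min
CrCl ≈ 109 mL/min → bracket ≥ 60 mL/min.
Dose for this bracket: 2000 mg.

2000 mg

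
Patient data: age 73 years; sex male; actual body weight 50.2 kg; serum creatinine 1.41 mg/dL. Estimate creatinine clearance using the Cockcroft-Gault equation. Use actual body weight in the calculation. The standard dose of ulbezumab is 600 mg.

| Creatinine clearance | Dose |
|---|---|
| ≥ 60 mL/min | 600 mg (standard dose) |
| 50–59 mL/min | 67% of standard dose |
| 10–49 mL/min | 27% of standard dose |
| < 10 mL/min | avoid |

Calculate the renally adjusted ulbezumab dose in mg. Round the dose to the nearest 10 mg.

CrCl = (140 − 73) × 50.2 / (72 × 1.41) = 3363.4 / 101.52 ≈ 33.1 mL/min
CrCl ≈ 33 mL/min → bracket 10–49 mL/min.
27% of 600 mg = 162 mg → 160 mg

160 mg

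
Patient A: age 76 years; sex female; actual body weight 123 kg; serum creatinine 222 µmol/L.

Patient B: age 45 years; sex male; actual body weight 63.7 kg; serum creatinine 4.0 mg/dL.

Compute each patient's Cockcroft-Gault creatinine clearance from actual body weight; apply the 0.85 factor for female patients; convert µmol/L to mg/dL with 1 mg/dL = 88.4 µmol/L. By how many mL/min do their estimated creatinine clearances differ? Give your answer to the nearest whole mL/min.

Patient A: SCr = 222 / 88.4 = 2.511 mg/dL
Patient A: CrCl = (140 − 76) × 123 / (72 × 2.511) × 0.85 = 7872.0 / 180.79 × 0.85 ≈ 37.0 mL/min
Patient B: CrCl = (140 − 45) × 63.7 / (72 × 4) = 6051.5 / 288.00 ≈ 21.0 mL/min
|37.0 − 21.0| = 16.0 mL/min

16 mL/min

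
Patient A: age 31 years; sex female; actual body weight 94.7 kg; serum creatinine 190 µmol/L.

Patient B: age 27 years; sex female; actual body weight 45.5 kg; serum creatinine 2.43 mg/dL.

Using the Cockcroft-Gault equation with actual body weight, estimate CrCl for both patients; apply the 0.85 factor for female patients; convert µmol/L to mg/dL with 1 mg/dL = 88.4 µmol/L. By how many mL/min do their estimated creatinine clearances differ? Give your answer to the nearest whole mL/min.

Patient A: SCr = 190 / 88.4 = 2.149 mg/dL
Patient A: CrCl = (140 − 31) × 94.7 / (72 × 2.149) × 0.85 = 10322.3 / 154.73 × 0.85 ≈ 56.7 mL/min
Patient B: CrCl = (140 − 27) × 45.5 / (72 × 2.43) × 0.85 = 5141.5 / 174.96 × 0.85 ≈ 25.0 mL/min
|56.7 − 25.0| = 31.7 mL/min

32 mL/min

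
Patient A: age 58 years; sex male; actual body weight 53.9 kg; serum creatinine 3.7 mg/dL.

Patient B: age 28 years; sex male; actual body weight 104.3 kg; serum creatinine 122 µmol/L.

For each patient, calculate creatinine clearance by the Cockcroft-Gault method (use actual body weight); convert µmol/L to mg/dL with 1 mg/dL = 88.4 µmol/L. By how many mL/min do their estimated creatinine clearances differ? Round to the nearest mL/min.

101 mL/min

Patient A: CrCl = (140 − 58) × 53.9 / (72 × 3.7) = 4419.8 / 266.40 ≈ 16.6 mL/min
Patient B: SCr = 122 / 88.4 = 1.38 mg/dL
Patient B: CrCl = (140 − 28) × 104.3 / (72 × 1.38) = 11681.6 / 99.36 ≈ 117.6 mL/min
|16.6 − 117.6| = 101.0 mL/min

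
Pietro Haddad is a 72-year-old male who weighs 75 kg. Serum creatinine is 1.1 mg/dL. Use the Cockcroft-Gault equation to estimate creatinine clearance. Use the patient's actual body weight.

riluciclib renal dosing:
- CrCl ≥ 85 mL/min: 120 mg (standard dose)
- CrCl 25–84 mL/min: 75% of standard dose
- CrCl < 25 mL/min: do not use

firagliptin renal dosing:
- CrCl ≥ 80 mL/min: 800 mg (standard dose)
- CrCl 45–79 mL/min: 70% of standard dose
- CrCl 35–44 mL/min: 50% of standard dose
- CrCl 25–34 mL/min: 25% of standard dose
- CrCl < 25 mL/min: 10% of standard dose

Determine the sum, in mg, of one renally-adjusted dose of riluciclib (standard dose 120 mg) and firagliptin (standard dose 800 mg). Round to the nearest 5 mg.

CrCl = (140 − 72) × 75 / (72 × 1.1) = 5100.0 / 79.20 ≈ 64.4 mL/min
CrCl ≈ 64 mL/min.
riluciclib: 25–84 mL/min → 75% of 120 mg = 90 mg.
firagliptin: 45–79 mL/min → 70% of 800 mg = 560 mg.
Total = 90 + 560 = 650 mg.

650 mg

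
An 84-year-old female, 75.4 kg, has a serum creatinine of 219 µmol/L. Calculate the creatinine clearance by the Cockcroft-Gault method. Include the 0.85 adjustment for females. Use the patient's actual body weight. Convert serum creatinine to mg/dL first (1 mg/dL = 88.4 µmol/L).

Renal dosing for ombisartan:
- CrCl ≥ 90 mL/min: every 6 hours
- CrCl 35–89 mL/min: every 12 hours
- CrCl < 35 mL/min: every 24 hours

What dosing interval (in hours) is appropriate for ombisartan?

SCr = 219 / 88.4 = 2.477 mg/dL
CrCl = (140 − 84) × 75.4 / (72 × 2.477) × 0.85 = 4222.4 / 178.34 × 0.85 ≈ 20.1 mL/min
CrCl ≈ 20 mL/min → bracket < 35 mL/min → every 24 hours.

every 24 hours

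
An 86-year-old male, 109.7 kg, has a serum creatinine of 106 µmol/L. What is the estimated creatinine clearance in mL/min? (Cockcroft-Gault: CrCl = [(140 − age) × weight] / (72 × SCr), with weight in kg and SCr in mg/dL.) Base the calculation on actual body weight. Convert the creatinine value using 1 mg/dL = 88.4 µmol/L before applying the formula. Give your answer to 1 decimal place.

SCr = 106 / 88.4 = 1.199 mg/dL
CrCl = (140 − 86) × 109.7 / (72 × 1.199) = 5923.8 / 86.33 ≈ 68.6 mL/min

68.6 mL/min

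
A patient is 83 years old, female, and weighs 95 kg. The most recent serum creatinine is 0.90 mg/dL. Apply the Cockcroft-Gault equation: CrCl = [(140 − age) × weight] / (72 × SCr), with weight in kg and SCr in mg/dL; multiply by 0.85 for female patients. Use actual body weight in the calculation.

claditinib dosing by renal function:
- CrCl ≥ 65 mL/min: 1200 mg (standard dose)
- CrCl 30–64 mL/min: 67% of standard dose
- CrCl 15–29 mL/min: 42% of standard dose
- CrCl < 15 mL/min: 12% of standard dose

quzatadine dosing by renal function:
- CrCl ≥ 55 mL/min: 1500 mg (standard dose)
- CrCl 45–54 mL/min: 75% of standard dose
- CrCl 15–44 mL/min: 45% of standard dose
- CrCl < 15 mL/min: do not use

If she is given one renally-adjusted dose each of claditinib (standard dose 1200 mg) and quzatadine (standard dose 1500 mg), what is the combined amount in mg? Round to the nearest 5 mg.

CrCl = (140 − 83) × 95 / (72 × 0.9) × 0.85 = 5415.0 / 64.80 × 0.85 ≈ 71.0 mL/min
CrCl ≈ 71 mL/min.
claditinib: ≥ 65 mL/min → 100% of 1200 mg = 1200 mg.
quzatadine: ≥ 55 mL/min → 100% of 1500 mg = 1500 mg.
Total = 1200 + 1500 = 2700 mg.

2700 mg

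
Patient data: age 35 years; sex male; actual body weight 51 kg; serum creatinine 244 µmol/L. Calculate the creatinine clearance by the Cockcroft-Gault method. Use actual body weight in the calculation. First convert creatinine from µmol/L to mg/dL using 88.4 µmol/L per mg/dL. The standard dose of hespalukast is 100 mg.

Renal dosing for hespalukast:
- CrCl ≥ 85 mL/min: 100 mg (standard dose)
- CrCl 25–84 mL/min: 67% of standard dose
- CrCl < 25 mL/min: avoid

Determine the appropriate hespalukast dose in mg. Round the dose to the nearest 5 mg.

65 mg

SCr = 244 / 88.4 = 2.76 mg/dL
CrCl = (140 − 35) × 51 / (72 × 2.76) = 5355.0 / 198.72 ≈ 26.9 mL/min
CrCl ≈ 27 mL/min → bracket 25–84 mL/min.
67% of 100 mg = 67 mg → 65 mg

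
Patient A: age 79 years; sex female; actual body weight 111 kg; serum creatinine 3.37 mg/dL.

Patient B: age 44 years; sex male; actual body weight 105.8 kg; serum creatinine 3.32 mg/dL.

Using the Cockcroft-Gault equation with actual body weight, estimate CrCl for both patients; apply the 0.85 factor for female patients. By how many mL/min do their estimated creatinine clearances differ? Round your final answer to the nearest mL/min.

Patient A: CrCl = (140 − 79) × 111 / (72 × 3.37) × 0.85 = 6771.0 / 242.64 × 0.85 ≈ 23.7 mL/min
Patient B: CrCl = (140 − 44) × 105.8 / (72 × 3.32) = 10156.8 / 239.04 ≈ 42.5 mL/min
|23.7 − 42.5| = 18.8 mL/min

19 mL/min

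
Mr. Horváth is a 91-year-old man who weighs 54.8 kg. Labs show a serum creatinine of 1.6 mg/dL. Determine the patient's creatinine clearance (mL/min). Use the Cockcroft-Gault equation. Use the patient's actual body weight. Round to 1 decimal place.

CrCl = (140 − 91) × 54.8 / (72 × 1.6) = 2685.2 / 115.20 ≈ 23.3 mL/min

23.3 mL/min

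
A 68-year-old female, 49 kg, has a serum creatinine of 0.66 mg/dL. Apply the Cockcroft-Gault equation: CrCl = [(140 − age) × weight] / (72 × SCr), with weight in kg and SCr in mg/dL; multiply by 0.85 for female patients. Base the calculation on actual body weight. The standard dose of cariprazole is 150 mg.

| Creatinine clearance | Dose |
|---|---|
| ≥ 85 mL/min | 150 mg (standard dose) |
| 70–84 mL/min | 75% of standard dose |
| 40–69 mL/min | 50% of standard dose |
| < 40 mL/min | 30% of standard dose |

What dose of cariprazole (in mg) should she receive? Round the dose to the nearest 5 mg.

75 mg

CrCl = (140 − 68) × 49 / (72 × 0.66) × 0.85 = 3528.0 / 47.52 × 0.85 ≈ 63.1 mL/min
CrCl ≈ 63 mL/min → bracket 40–69 mL/min.
50% of 150 mg = 75 mg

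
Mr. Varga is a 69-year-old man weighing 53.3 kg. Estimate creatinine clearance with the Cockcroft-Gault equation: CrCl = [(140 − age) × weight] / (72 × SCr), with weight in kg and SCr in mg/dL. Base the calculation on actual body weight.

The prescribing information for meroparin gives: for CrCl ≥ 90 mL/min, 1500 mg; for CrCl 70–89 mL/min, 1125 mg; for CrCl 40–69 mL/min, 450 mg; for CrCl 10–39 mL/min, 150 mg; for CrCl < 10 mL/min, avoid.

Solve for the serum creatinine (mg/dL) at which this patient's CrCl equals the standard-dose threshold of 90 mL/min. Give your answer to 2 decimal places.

Standard dose requires CrCl ≥ 90 mL/min.
Set (140 − 69) × 53.3 / (72 × SCr) = 90
SCr = (140 − 69) × 53.3 / (72 × 90) = 0.584 mg/dL

0.58 mg/dL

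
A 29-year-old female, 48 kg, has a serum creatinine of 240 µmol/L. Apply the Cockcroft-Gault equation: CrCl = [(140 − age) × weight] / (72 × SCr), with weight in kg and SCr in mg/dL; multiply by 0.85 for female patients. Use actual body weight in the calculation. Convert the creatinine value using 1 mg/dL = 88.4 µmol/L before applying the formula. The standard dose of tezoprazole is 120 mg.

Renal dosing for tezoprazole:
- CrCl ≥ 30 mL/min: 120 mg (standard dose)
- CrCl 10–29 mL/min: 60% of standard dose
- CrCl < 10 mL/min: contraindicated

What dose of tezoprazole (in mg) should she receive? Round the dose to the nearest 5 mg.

SCr = 240 / 88.4 = 2.715 mg/dL
CrCl = (140 − 29) × 48 / (72 × 2.715) × 0.85 = 5328.0 / 195.48 × 0.85 ≈ 23.2 mL/min
CrCl ≈ 23 mL/min → bracket 10–29 mL/min.
60% of 120 mg = 72 mg → 70 mg

70 mg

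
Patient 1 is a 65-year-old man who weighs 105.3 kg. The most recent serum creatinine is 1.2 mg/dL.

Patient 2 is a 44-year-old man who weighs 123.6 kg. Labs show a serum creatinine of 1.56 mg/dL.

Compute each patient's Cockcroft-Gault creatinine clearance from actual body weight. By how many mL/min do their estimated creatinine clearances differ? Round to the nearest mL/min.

14 mL/min

Patient 1: CrCl = (140 − 65) × 105.3 / (72 × 1.2) = 7897.5 / 86.40 ≈ 91.4 mL/min
Patient 2: CrCl = (140 − 44) × 123.6 / (72 × 1.56) = 11865.6 / 112.32 ≈ 105.6 mL/min
|91.4 − 105.6| = 14.2 mL/min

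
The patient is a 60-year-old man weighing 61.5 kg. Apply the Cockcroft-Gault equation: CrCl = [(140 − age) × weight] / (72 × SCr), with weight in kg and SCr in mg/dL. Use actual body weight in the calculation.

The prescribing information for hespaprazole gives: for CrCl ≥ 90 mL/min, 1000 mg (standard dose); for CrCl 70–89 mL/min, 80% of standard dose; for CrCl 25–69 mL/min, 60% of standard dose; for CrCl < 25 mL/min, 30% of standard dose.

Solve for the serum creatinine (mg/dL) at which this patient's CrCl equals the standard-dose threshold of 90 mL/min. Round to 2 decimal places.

0.76 mg/dL

Standard dose requires CrCl ≥ 90 mL/min.
Set (140 − 60) × 61.5 / (72 × SCr) = 90
SCr = (140 − 60) × 61.5 / (72 × 90) = 0.759 mg/dL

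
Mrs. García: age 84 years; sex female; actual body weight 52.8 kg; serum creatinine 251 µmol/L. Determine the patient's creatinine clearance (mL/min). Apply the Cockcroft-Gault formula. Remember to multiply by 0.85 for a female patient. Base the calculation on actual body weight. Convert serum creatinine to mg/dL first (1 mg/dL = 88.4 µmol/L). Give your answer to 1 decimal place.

12.3 mL/min

SCr = 251 / 88.4 = 2.839 mg/dL
CrCl = (140 − 84) × 52.8 / (72 × 2.839) × 0.85 = 2956.8 / 204.41 × 0.85 ≈ 12.3 mL/min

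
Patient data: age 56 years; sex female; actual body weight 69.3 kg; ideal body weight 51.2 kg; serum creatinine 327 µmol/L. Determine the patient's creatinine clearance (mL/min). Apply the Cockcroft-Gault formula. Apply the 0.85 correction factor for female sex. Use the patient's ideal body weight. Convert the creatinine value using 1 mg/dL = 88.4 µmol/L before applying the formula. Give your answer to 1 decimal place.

13.7 mL/min

SCr = 327 / 88.4 = 3.699 mg/dL
CrCl = (140 − 56) × 51.2 / (72 × 3.699) × 0.85 = 4300.8 / 266.33 × 0.85 ≈ 13.7 mL/min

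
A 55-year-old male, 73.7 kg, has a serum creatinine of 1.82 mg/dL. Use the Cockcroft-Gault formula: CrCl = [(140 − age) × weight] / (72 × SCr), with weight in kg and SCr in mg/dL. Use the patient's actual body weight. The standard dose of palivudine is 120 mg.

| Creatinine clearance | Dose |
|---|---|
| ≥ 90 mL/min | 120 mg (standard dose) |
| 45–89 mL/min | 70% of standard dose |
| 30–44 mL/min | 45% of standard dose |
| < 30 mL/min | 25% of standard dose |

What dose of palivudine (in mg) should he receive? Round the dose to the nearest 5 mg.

CrCl = (140 − 55) × 73.7 / (72 × 1.82) = 6264.5 / 131.04 ≈ 47.8 mL/min
CrCl ≈ 48 mL/min → bracket 45–89 mL/min.
70% of 120 mg = 84 mg → 85 mg

85 mg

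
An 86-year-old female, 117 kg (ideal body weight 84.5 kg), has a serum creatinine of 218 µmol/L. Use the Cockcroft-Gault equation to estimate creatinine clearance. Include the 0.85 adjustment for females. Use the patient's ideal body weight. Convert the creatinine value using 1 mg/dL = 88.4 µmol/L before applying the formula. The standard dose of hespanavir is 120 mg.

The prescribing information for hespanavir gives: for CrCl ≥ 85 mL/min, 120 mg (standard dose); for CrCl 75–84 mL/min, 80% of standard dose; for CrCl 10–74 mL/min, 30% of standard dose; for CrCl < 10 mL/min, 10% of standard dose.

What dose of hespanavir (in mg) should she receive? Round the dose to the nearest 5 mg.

35 mg

SCr = 218 / 88.4 = 2.466 mg/dL
CrCl = (140 − 86) × 84.5 / (72 × 2.466) × 0.85 = 4563.0 / 177.55 × 0.85 ≈ 21.8 mL/min
CrCl ≈ 22 mL/min → bracket 10–74 mL/min.
30% of 120 mg = 36 mg → 35 mg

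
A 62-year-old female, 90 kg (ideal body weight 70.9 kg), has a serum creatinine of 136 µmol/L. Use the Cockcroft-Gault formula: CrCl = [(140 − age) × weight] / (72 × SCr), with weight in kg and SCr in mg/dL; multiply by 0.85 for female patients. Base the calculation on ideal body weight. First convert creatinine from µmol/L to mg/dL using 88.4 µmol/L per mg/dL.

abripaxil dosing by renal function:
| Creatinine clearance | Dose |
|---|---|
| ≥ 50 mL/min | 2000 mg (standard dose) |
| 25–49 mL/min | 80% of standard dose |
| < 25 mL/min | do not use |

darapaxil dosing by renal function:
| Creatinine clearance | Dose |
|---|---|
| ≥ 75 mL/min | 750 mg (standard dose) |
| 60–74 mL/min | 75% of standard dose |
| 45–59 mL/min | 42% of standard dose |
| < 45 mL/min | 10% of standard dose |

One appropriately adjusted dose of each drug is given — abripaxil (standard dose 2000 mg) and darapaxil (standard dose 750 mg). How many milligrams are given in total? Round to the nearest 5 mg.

SCr = 136 / 88.4 = 1.538 mg/dL
CrCl = (140 − 62) × 70.9 / (72 × 1.538) × 0.85 = 5530.2 / 110.74 × 0.85 ≈ 42.4 mL/min
CrCl ≈ 42 mL/min.
abripaxil: 25–49 mL/min → 80% of 2000 mg = 1600 mg.
darapaxil: < 45 mL/min → 10% of 750 mg = 75 mg.
Total = 1600 + 75 = 1675 mg.

1675 mg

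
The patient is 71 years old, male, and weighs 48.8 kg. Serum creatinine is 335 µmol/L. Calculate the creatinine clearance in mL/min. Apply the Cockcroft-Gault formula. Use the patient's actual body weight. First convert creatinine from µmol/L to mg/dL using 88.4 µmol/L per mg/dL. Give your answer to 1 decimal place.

SCr = 335 / 88.4 = 3.79 mg/dL
CrCl = (140 − 71) × 48.8 / (72 × 3.79) = 3367.2 / 272.88 ≈ 12.3 mL/min

12.3 mL/min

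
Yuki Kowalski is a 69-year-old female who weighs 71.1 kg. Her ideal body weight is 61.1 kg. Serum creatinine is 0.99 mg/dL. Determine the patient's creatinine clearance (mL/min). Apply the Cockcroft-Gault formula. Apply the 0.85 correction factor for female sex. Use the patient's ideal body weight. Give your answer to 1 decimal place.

CrCl = (140 − 69) × 61.1 / (72 × 0.99) × 0.85 = 4338.1 / 71.28 × 0.85 ≈ 51.7 mL/min

51.7 mL/min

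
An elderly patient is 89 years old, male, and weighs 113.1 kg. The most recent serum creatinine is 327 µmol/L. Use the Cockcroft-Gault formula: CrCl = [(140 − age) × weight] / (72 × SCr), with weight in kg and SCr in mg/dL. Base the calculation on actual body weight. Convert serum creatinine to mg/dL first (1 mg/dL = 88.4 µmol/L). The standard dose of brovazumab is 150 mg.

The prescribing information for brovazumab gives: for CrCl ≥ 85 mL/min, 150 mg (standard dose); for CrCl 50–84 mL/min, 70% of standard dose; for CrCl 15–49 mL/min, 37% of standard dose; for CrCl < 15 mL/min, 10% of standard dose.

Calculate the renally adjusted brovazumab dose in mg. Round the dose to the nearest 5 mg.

SCr = 327 / 88.4 = 3.699 mg/dL
CrCl = (140 − 89) × 113.1 / (72 × 3.699) = 5768.1 / 266.33 ≈ 21.7 mL/min
CrCl ≈ 22 mL/min → bracket 15–49 mL/min.
37% of 150 mg = 55.5 mg → 55 mg

55 mg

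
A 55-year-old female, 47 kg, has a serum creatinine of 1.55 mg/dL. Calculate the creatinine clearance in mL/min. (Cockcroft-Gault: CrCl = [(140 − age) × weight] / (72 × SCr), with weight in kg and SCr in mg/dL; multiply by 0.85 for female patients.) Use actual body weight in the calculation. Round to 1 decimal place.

CrCl = (140 − 55) × 47 / (72 × 1.55) × 0.85 = 3995.0 / 111.60 × 0.85 ≈ 30.4 mL/min

30.4 mL/min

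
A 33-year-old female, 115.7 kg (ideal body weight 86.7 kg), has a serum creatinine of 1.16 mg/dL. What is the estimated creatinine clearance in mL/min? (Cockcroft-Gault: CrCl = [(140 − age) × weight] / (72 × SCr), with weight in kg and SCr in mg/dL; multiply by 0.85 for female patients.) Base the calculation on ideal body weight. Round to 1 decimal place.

94.4 mL/min

CrCl = (140 − 33) × 86.7 / (72 × 1.16) × 0.85 = 9276.9 / 83.52 × 0.85 ≈ 94.4 mL/min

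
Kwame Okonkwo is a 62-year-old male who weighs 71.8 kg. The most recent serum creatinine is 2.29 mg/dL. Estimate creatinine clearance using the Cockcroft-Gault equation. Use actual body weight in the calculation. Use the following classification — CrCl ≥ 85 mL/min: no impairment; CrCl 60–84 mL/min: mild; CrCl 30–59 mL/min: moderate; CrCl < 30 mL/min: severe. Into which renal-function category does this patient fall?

CrCl = (140 − 62) × 71.8 / (72 × 2.29) = 5600.4 / 164.88 ≈ 34.0 mL/min
34 mL/min falls in the 'moderate' range.

moderate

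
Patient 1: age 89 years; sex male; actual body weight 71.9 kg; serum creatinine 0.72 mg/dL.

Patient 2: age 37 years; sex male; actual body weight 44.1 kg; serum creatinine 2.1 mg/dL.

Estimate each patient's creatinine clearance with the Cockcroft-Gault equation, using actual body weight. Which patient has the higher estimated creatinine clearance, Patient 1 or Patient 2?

Patient 1: CrCl = (140 − 89) × 71.9 / (72 × 0.72) = 3666.9 / 51.84 ≈ 70.7 mL/min
Patient 2: CrCl = (140 − 37) × 44.1 / (72 × 2.1) = 4542.3 / 151.20 ≈ 30.0 mL/min
70.7 vs 30.0 mL/min → Patient 1 is higher.

Patient 1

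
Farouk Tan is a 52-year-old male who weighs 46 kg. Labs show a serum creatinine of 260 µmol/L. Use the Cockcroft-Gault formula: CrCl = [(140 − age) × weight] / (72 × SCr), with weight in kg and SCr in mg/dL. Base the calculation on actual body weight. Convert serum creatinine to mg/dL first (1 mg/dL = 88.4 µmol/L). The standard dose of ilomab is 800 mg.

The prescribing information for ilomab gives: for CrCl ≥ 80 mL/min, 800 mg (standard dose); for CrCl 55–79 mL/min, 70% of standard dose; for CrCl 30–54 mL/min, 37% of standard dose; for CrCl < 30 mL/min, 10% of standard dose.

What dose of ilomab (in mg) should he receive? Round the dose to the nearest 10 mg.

SCr = 260 / 88.4 = 2.941 mg/dL
CrCl = (140 − 52) × 46 / (72 × 2.941) = 4048.0 / 211.75 ≈ 19.1 mL/min
CrCl ≈ 19 mL/min → bracket < 30 mL/min.
10% of 800 mg = 80 mg

80 mg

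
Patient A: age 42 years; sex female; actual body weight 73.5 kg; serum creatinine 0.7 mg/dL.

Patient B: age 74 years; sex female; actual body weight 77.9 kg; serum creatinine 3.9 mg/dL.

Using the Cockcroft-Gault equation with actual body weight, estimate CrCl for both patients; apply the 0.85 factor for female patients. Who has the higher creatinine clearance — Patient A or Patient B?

Patient A: CrCl = (140 − 42) × 73.5 / (72 × 0.7) × 0.85 = 7203.0 / 50.40 × 0.85 ≈ 121.5 mL/min
Patient B: CrCl = (140 − 74) × 77.9 / (72 × 3.9) × 0.85 = 5141.4 / 280.80 × 0.85 ≈ 15.6 mL/min
121.5 vs 15.6 mL/min → Patient A is higher.

Patient A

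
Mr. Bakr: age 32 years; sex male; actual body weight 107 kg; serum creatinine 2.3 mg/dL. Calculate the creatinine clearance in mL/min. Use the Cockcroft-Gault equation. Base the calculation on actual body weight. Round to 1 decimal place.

CrCl = (140 − 32) × 107 / (72 × 2.3) = 11556.0 / 165.60 ≈ 69.8 mL/min

69.8 mL/min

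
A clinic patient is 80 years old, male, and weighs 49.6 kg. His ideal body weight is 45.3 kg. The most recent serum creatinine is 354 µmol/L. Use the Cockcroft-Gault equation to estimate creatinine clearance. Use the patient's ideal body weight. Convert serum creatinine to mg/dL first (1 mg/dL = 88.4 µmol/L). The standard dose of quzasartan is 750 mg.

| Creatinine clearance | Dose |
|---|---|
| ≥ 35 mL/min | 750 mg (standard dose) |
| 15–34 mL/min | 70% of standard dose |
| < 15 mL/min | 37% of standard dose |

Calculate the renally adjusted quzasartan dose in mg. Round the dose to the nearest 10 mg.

SCr = 354 / 88.4 = 4.005 mg/dL
CrCl = (140 − 80) × 45.3 / (72 × 4.005) = 2718.0 / 288.36 ≈ 9.4 mL/min
CrCl ≈ 9 mL/min → bracket < 15 mL/min.
37% of 750 mg = 277.5 mg → 280 mg

280 mg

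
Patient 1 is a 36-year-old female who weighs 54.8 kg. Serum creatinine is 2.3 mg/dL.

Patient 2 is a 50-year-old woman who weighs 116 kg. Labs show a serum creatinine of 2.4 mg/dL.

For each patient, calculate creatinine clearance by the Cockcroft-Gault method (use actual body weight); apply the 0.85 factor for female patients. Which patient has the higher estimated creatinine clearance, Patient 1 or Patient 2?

Patient 2

Patient 1: CrCl = (140 − 36) × 54.8 / (72 × 2.3) × 0.85 = 5699.2 / 165.60 × 0.85 ≈ 29.3 mL/min
Patient 2: CrCl = (140 − 50) × 116 / (72 × 2.4) × 0.85 = 10440.0 / 172.80 × 0.85 ≈ 51.4 mL/min
29.3 vs 51.4 mL/min → Patient 2 is higher.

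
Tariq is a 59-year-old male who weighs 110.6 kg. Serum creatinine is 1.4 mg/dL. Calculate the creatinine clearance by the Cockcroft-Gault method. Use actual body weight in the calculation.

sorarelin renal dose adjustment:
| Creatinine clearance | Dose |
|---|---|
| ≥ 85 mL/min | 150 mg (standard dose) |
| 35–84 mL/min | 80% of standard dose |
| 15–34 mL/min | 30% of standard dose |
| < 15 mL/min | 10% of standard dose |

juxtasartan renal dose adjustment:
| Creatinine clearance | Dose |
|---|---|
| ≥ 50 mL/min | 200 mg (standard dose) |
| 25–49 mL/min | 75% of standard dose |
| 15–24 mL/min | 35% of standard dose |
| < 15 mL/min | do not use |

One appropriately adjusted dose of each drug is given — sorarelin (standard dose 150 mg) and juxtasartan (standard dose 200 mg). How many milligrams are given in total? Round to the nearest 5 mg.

350 mg

CrCl = (140 − 59) × 110.6 / (72 × 1.4) = 8958.6 / 100.80 ≈ 88.9 mL/min
CrCl ≈ 89 mL/min.
sorarelin: ≥ 85 mL/min → 100% of 150 mg = 150 mg.
juxtasartan: ≥ 50 mL/min → 100% of 200 mg = 200 mg.
Total = 150 + 200 = 350 mg.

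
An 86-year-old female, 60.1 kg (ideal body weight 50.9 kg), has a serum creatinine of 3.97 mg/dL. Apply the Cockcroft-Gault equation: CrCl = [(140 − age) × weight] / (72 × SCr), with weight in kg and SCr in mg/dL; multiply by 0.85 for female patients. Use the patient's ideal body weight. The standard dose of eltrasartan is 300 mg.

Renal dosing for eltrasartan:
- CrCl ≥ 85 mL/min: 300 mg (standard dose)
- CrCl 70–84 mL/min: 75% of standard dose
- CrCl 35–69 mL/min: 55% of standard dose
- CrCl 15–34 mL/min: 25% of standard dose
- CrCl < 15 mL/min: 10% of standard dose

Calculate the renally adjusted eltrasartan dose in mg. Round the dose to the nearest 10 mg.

CrCl = (140 − 86) × 50.9 / (72 × 3.97) × 0.85 = 2748.6 / 285.84 × 0.85 ≈ 8.2 mL/min
CrCl ≈ 8 mL/min → bracket < 15 mL/min.
10% of 300 mg = 30 mg

30 mg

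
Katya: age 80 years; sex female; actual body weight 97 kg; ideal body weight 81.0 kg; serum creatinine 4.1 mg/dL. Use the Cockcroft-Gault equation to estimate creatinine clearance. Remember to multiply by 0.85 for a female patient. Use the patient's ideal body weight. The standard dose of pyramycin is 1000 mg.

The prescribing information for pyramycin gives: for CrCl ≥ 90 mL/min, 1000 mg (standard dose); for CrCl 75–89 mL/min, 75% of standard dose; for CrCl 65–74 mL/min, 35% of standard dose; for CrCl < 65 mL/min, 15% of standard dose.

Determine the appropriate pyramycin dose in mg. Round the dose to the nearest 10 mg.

CrCl = (140 − 80) × 81 / (72 × 4.1) × 0.85 = 4860.0 / 295.20 × 0.85 ≈ 14.0 mL/min
CrCl ≈ 14 mL/min → bracket < 65 mL/min.
15% of 1000 mg = 150 mg

150 mg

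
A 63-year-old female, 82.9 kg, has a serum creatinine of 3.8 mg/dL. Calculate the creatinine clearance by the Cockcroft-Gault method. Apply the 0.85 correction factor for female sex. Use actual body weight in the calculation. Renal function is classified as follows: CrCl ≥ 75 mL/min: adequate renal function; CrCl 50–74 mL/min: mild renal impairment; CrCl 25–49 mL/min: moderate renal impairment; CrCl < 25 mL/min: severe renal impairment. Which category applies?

CrCl = (140 − 63) × 82.9 / (72 × 3.8) × 0.85 = 6383.3 / 273.60 × 0.85 ≈ 19.8 mL/min
20 mL/min falls in the 'severe renal impairment' range.

severe renal impairment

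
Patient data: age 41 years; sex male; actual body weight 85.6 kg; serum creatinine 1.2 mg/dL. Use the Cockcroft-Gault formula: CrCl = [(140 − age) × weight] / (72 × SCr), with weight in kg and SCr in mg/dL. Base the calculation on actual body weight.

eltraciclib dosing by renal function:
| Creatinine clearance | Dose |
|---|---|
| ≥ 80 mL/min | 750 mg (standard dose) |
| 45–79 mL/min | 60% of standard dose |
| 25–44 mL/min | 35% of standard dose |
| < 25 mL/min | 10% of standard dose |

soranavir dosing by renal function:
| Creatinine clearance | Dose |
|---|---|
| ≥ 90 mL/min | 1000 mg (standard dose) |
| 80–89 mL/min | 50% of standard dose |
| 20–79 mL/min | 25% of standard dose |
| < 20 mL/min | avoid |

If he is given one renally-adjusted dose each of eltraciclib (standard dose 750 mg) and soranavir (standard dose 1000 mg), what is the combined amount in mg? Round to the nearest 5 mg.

1750 mg

CrCl = (140 − 41) × 85.6 / (72 × 1.2) = 8474.4 / 86.40 ≈ 98.1 mL/min
CrCl ≈ 98 mL/min.
eltraciclib: ≥ 80 mL/min → 100% of 750 mg = 750 mg.
soranavir: ≥ 90 mL/min → 100% of 1000 mg = 1000 mg.
Total = 750 + 1000 = 1750 mg.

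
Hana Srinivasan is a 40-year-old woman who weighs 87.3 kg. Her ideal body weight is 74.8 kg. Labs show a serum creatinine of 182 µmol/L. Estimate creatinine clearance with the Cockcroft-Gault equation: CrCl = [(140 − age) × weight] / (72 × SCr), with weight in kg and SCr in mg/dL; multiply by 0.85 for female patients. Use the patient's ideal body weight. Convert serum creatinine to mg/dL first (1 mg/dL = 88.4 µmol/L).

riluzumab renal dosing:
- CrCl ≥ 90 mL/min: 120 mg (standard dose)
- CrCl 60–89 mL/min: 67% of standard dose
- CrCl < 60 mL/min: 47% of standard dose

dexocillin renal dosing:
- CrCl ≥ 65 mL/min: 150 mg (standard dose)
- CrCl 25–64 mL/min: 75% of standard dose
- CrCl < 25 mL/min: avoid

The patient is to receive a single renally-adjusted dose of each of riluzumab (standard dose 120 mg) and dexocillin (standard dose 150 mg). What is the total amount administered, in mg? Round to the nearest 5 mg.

170 mg

SCr = 182 / 88.4 = 2.059 mg/dL
CrCl = (140 − 40) × 74.8 / (72 × 2.059) × 0.85 = 7480.0 / 148.25 × 0.85 ≈ 42.9 mL/min
CrCl ≈ 43 mL/min.
riluzumab: < 60 mL/min → 47% of 120 mg = 56.4 mg.
dexocillin: 25–64 mL/min → 75% of 150 mg = 112.5 mg.
Total = 56.4 + 112.5 = 168.9 mg.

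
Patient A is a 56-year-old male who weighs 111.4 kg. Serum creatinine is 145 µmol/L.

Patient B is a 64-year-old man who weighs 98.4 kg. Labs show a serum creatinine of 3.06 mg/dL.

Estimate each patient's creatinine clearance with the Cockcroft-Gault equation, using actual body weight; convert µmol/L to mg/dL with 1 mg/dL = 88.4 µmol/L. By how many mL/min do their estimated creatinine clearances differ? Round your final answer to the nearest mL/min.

45 mL/min

Patient A: SCr = 145 / 88.4 = 1.64 mg/dL
Patient A: CrCl = (140 − 56) × 111.4 / (72 × 1.64) = 9357.6 / 118.08 ≈ 79.2 mL/min
Patient B: CrCl = (140 − 64) × 98.4 / (72 × 3.06) = 7478.4 / 220.32 ≈ 33.9 mL/min
|79.2 − 33.9| = 45.3 mL/min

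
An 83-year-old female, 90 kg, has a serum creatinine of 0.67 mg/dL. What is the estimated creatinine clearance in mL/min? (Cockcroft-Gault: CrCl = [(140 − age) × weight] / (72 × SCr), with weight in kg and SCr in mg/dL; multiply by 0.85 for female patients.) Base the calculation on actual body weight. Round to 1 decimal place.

CrCl = (140 − 83) × 90 / (72 × 0.67) × 0.85 = 5130.0 / 48.24 × 0.85 ≈ 90.4 mL/min

90.4 mL/min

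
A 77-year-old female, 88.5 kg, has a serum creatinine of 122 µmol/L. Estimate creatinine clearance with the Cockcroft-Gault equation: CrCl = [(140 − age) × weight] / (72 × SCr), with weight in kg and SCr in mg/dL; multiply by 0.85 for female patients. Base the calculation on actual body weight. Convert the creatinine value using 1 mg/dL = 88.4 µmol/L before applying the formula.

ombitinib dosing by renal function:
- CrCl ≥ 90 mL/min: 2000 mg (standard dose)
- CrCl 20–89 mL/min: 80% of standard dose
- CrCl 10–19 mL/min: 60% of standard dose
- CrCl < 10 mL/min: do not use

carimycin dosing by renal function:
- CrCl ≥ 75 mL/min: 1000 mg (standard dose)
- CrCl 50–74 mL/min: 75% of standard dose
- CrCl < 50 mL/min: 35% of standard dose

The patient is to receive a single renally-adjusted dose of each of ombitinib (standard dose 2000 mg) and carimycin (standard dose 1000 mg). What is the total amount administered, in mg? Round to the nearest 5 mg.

1950 mg

SCr = 122 / 88.4 = 1.38 mg/dL
CrCl = (140 − 77) × 88.5 / (72 × 1.38) × 0.85 = 5575.5 / 99.36 × 0.85 ≈ 47.7 mL/min
CrCl ≈ 48 mL/min.
ombitinib: 20–89 mL/min → 80% of 2000 mg = 1600 mg.
carimycin: < 50 mL/min → 35% of 1000 mg = 350 mg.
Total = 1600 + 350 = 1950 mg.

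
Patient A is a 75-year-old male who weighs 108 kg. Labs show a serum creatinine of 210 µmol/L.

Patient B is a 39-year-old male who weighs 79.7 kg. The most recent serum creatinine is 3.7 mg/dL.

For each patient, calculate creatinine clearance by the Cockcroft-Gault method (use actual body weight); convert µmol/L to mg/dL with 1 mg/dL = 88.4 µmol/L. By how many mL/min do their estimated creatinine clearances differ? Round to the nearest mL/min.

Patient A: SCr = 210 / 88.4 = 2.376 mg/dL
Patient A: CrCl = (140 − 75) × 108 / (72 × 2.376) = 7020.0 / 171.07 ≈ 41.0 mL/min
Patient B: CrCl = (140 − 39) × 79.7 / (72 × 3.7) = 8049.7 / 266.40 ≈ 30.2 mL/min
|41.0 − 30.2| = 10.8 mL/min

11 mL/min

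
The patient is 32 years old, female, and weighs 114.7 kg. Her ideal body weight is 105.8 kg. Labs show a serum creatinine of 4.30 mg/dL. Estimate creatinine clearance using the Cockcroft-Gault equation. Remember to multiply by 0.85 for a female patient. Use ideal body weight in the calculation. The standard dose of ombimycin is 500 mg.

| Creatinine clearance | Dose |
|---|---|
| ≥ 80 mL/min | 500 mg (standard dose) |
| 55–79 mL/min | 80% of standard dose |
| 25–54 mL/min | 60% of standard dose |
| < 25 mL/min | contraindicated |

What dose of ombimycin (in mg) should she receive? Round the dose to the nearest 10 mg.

300 mg

CrCl = (140 − 32) × 105.8 / (72 × 4.3) × 0.85 = 11426.4 / 309.60 × 0.85 ≈ 31.4 mL/min
CrCl ≈ 31 mL/min → bracket 25–54 mL/min.
60% of 500 mg = 300 mg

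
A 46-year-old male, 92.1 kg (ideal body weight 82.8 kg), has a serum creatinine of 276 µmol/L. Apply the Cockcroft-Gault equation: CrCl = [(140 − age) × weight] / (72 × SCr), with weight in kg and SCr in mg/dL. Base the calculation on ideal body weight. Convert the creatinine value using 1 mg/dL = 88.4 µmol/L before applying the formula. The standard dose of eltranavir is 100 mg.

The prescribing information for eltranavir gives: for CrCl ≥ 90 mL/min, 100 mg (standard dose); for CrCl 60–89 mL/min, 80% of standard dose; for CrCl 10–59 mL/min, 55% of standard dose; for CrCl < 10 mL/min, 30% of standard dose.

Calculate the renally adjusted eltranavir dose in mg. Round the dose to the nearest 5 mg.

SCr = 276 / 88.4 = 3.122 mg/dL
CrCl = (140 − 46) × 82.8 / (72 × 3.122) = 7783.2 / 224.78 ≈ 34.6 mL/min
CrCl ≈ 35 mL/min → bracket 10–59 mL/min.
55% of 100 mg = 55 mg

55 mg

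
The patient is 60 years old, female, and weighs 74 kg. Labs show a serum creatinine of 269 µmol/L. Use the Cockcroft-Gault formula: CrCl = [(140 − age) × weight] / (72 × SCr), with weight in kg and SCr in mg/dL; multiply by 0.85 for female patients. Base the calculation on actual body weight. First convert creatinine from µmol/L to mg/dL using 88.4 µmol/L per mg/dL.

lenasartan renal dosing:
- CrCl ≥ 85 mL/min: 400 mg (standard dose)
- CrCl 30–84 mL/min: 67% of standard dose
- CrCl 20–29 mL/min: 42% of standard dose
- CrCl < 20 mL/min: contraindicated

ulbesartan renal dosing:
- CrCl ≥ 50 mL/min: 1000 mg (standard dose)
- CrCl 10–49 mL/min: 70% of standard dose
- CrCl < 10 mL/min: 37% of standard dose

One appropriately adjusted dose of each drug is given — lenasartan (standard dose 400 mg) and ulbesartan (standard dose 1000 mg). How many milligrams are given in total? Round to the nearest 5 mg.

870 mg

SCr = 269 / 88.4 = 3.043 mg/dL
CrCl = (140 − 60) × 74 / (72 × 3.043) × 0.85 = 5920.0 / 219.10 × 0.85 ≈ 23.0 mL/min
CrCl ≈ 23 mL/min.
lenasartan: 20–29 mL/min → 42% of 400 mg = 168 mg.
ulbesartan: 10–49 mL/min → 70% of 1000 mg = 700 mg.
Total = 168 + 700 = 868 mg.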